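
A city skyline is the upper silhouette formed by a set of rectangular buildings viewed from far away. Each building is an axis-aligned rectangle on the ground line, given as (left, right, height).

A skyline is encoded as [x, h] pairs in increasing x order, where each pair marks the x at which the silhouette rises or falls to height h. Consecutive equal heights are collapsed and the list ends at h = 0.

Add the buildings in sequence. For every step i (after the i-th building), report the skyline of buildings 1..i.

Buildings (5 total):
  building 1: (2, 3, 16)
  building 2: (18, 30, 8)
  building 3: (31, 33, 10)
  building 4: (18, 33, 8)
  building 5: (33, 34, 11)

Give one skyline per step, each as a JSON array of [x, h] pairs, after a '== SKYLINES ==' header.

== SKYLINES ==
[[2,16],[3,0]]
[[2,16],[3,0],[18,8],[30,0]]
[[2,16],[3,0],[18,8],[30,0],[31,10],[33,0]]
[[2,16],[3,0],[18,8],[31,10],[33,0]]
[[2,16],[3,0],[18,8],[31,10],[33,11],[34,0]]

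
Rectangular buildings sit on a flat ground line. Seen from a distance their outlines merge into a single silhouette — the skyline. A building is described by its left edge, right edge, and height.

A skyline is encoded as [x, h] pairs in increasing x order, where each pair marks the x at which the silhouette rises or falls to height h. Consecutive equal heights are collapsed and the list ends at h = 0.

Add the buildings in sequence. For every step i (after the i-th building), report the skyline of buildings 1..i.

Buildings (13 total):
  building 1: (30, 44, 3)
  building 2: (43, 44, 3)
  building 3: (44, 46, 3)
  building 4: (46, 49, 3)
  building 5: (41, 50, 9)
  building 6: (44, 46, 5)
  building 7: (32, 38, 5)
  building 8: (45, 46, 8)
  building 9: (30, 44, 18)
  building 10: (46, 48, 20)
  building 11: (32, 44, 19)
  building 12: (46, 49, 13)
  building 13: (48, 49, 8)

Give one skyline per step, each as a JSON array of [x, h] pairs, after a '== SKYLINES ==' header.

== SKYLINES ==
[[30,3],[44,0]]
[[30,3],[44,0]]
[[30,3],[46,0]]
[[30,3],[49,0]]
[[30,3],[41,9],[50,0]]
[[30,3],[41,9],[50,0]]
[[30,3],[32,5],[38,3],[41,9],[50,0]]
[[30,3],[32,5],[38,3],[41,9],[50,0]]
[[30,18],[44,9],[50,0]]
[[30,18],[44,9],[46,20],[48,9],[50,0]]
[[30,18],[32,19],[44,9],[46,20],[48,9],[50,0]]
[[30,18],[32,19],[44,9],[46,20],[48,13],[49,9],[50,0]]
[[30,18],[32,19],[44,9],[46,20],[48,13],[49,9],[50,0]]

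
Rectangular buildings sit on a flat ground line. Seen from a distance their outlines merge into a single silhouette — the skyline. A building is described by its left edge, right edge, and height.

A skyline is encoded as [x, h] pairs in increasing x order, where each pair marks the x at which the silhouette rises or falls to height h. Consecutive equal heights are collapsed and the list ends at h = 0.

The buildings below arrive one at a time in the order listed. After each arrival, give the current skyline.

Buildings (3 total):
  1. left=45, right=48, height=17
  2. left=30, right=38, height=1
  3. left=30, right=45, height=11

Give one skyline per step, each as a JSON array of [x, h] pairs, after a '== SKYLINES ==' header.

== SKYLINES ==
[[45,17],[48,0]]
[[30,1],[38,0],[45,17],[48,0]]
[[30,11],[45,17],[48,0]]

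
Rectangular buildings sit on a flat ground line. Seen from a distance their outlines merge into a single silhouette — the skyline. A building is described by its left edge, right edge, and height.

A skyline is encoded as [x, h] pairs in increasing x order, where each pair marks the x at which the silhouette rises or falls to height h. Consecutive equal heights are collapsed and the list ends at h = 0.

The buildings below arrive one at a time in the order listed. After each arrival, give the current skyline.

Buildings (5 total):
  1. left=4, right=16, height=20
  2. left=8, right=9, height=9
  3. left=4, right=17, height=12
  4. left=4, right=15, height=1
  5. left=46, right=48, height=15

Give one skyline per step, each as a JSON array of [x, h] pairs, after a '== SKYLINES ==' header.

== SKYLINES ==
[[4,20],[16,0]]
[[4,20],[16,0]]
[[4,20],[16,12],[17,0]]
[[4,20],[16,12],[17,0]]
[[4,20],[16,12],[17,0],[46,15],[48,0]]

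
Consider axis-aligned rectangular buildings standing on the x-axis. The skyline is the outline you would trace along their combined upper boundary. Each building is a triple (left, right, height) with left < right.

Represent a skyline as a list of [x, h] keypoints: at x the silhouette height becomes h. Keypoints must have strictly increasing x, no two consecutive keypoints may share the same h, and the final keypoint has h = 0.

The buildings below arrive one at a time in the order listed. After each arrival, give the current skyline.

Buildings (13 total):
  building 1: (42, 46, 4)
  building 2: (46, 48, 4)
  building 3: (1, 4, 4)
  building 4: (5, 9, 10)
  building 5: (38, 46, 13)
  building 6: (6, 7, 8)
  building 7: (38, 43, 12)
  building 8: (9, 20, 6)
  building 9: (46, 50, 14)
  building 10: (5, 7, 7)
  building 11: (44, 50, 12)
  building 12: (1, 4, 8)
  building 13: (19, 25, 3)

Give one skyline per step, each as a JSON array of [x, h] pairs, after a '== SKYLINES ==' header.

== SKYLINES ==
[[42,4],[46,0]]
[[42,4],[48,0]]
[[1,4],[4,0],[42,4],[48,0]]
[[1,4],[4,0],[5,10],[9,0],[42,4],[48,0]]
[[1,4],[4,0],[5,10],[9,0],[38,13],[46,4],[48,0]]
[[1,4],[4,0],[5,10],[9,0],[38,13],[46,4],[48,0]]
[[1,4],[4,0],[5,10],[9,0],[38,13],[46,4],[48,0]]
[[1,4],[4,0],[5,10],[9,6],[20,0],[38,13],[46,4],[48,0]]
[[1,4],[4,0],[5,10],[9,6],[20,0],[38,13],[46,14],[50,0]]
[[1,4],[4,0],[5,10],[9,6],[20,0],[38,13],[46,14],[50,0]]
[[1,4],[4,0],[5,10],[9,6],[20,0],[38,13],[46,14],[50,0]]
[[1,8],[4,0],[5,10],[9,6],[20,0],[38,13],[46,14],[50,0]]
[[1,8],[4,0],[5,10],[9,6],[20,3],[25,0],[38,13],[46,14],[50,0]]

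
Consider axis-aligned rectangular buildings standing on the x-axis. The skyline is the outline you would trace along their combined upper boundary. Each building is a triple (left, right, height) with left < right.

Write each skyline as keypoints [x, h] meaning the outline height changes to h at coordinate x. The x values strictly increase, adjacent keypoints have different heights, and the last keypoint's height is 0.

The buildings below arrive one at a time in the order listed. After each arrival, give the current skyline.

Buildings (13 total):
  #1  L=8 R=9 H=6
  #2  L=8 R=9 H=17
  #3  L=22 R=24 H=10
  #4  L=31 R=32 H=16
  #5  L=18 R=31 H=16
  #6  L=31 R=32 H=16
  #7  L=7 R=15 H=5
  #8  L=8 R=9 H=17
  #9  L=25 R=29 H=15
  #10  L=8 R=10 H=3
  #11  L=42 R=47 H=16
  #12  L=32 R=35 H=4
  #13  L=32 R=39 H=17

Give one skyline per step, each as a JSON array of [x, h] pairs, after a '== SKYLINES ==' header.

== SKYLINES ==
[[8,6],[9,0]]
[[8,17],[9,0]]
[[8,17],[9,0],[22,10],[24,0]]
[[8,17],[9,0],[22,10],[24,0],[31,16],[32,0]]
[[8,17],[9,0],[18,16],[32,0]]
[[8,17],[9,0],[18,16],[32,0]]
[[7,5],[8,17],[9,5],[15,0],[18,16],[32,0]]
[[7,5],[8,17],[9,5],[15,0],[18,16],[32,0]]
[[7,5],[8,17],[9,5],[15,0],[18,16],[32,0]]
[[7,5],[8,17],[9,5],[15,0],[18,16],[32,0]]
[[7,5],[8,17],[9,5],[15,0],[18,16],[32,0],[42,16],[47,0]]
[[7,5],[8,17],[9,5],[15,0],[18,16],[32,4],[35,0],[42,16],[47,0]]
[[7,5],[8,17],[9,5],[15,0],[18,16],[32,17],[39,0],[42,16],[47,0]]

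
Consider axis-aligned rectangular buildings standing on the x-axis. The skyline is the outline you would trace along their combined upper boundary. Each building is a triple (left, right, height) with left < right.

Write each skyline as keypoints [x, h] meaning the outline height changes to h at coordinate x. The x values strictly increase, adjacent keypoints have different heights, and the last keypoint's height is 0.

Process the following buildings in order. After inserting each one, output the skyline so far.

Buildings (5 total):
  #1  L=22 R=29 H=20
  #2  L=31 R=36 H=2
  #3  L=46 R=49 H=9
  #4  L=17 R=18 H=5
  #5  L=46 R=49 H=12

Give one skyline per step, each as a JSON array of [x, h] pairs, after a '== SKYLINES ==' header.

== SKYLINES ==
[[22,20],[29,0]]
[[22,20],[29,0],[31,2],[36,0]]
[[22,20],[29,0],[31,2],[36,0],[46,9],[49,0]]
[[17,5],[18,0],[22,20],[29,0],[31,2],[36,0],[46,9],[49,0]]
[[17,5],[18,0],[22,20],[29,0],[31,2],[36,0],[46,12],[49,0]]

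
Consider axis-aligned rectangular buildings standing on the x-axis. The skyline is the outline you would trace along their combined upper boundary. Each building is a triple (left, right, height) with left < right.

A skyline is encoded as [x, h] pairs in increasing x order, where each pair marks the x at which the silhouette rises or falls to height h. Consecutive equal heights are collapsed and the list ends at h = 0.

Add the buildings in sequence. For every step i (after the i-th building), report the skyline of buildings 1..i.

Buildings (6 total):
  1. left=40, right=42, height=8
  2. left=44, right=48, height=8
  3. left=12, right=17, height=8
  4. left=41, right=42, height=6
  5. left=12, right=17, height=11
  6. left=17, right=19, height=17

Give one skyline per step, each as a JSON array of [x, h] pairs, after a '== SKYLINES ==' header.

== SKYLINES ==
[[40,8],[42,0]]
[[40,8],[42,0],[44,8],[48,0]]
[[12,8],[17,0],[40,8],[42,0],[44,8],[48,0]]
[[12,8],[17,0],[40,8],[42,0],[44,8],[48,0]]
[[12,11],[17,0],[40,8],[42,0],[44,8],[48,0]]
[[12,11],[17,17],[19,0],[40,8],[42,0],[44,8],[48,0]]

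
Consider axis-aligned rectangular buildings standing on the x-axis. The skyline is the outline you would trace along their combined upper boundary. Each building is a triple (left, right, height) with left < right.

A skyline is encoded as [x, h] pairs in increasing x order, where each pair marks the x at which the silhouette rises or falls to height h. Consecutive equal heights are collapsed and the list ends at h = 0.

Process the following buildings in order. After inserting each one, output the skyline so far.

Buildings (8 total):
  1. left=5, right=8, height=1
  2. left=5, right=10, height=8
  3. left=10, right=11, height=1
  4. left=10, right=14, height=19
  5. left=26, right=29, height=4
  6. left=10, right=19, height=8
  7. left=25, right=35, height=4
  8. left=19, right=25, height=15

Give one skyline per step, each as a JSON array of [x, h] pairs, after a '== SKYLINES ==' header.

== SKYLINES ==
[[5,1],[8,0]]
[[5,8],[10,0]]
[[5,8],[10,1],[11,0]]
[[5,8],[10,19],[14,0]]
[[5,8],[10,19],[14,0],[26,4],[29,0]]
[[5,8],[10,19],[14,8],[19,0],[26,4],[29,0]]
[[5,8],[10,19],[14,8],[19,0],[25,4],[35,0]]
[[5,8],[10,19],[14,8],[19,15],[25,4],[35,0]]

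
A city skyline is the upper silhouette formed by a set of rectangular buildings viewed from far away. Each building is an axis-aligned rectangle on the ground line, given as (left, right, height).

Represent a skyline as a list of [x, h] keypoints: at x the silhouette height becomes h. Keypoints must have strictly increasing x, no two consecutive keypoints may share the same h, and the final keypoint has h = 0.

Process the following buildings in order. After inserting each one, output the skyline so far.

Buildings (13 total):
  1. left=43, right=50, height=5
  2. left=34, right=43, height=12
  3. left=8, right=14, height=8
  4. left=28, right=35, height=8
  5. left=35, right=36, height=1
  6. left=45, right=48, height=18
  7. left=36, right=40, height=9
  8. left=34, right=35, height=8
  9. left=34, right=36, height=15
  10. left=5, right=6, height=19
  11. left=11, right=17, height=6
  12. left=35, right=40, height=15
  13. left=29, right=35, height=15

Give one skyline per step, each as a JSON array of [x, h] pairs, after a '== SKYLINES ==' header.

== SKYLINES ==
[[43,5],[50,0]]
[[34,12],[43,5],[50,0]]
[[8,8],[14,0],[34,12],[43,5],[50,0]]
[[8,8],[14,0],[28,8],[34,12],[43,5],[50,0]]
[[8,8],[14,0],[28,8],[34,12],[43,5],[50,0]]
[[8,8],[14,0],[28,8],[34,12],[43,5],[45,18],[48,5],[50,0]]
[[8,8],[14,0],[28,8],[34,12],[43,5],[45,18],[48,5],[50,0]]
[[8,8],[14,0],[28,8],[34,12],[43,5],[45,18],[48,5],[50,0]]
[[8,8],[14,0],[28,8],[34,15],[36,12],[43,5],[45,18],[48,5],[50,0]]
[[5,19],[6,0],[8,8],[14,0],[28,8],[34,15],[36,12],[43,5],[45,18],[48,5],[50,0]]
[[5,19],[6,0],[8,8],[14,6],[17,0],[28,8],[34,15],[36,12],[43,5],[45,18],[48,5],[50,0]]
[[5,19],[6,0],[8,8],[14,6],[17,0],[28,8],[34,15],[40,12],[43,5],[45,18],[48,5],[50,0]]
[[5,19],[6,0],[8,8],[14,6],[17,0],[28,8],[29,15],[40,12],[43,5],[45,18],[48,5],[50,0]]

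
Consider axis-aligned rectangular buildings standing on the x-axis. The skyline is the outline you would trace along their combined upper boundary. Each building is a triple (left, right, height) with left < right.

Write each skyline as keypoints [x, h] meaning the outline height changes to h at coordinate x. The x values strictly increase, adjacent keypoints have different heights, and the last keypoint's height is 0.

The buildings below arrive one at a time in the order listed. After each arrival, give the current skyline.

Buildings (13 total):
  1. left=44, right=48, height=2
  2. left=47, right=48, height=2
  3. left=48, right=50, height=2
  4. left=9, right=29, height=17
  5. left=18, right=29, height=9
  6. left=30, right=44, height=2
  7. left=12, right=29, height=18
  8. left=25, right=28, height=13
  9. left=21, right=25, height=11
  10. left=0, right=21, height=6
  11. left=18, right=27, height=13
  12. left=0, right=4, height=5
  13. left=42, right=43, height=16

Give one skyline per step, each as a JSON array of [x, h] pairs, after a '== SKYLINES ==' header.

== SKYLINES ==
[[44,2],[48,0]]
[[44,2],[48,0]]
[[44,2],[50,0]]
[[9,17],[29,0],[44,2],[50,0]]
[[9,17],[29,0],[44,2],[50,0]]
[[9,17],[29,0],[30,2],[50,0]]
[[9,17],[12,18],[29,0],[30,2],[50,0]]
[[9,17],[12,18],[29,0],[30,2],[50,0]]
[[9,17],[12,18],[29,0],[30,2],[50,0]]
[[0,6],[9,17],[12,18],[29,0],[30,2],[50,0]]
[[0,6],[9,17],[12,18],[29,0],[30,2],[50,0]]
[[0,6],[9,17],[12,18],[29,0],[30,2],[50,0]]
[[0,6],[9,17],[12,18],[29,0],[30,2],[42,16],[43,2],[50,0]]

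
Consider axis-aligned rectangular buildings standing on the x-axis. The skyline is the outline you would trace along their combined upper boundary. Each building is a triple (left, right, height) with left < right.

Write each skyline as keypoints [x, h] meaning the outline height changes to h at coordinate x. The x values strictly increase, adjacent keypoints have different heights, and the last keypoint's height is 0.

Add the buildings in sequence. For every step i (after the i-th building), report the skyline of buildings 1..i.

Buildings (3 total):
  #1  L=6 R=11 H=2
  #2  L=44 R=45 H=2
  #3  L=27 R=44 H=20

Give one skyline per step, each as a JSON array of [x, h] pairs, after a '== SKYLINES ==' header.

== SKYLINES ==
[[6,2],[11,0]]
[[6,2],[11,0],[44,2],[45,0]]
[[6,2],[11,0],[27,20],[44,2],[45,0]]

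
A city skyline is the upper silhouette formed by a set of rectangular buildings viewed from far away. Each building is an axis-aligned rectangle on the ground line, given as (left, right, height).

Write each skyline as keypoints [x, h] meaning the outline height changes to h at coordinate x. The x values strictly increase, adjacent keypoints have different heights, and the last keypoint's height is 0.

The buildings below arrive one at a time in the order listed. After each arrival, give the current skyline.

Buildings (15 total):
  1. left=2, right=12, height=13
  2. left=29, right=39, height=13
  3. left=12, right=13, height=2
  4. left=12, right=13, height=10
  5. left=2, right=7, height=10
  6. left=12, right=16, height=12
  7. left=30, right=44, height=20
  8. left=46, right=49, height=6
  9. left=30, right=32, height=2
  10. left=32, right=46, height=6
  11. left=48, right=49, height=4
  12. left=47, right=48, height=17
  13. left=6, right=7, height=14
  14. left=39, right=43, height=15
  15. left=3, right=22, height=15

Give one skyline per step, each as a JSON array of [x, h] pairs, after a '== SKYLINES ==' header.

== SKYLINES ==
[[2,13],[12,0]]
[[2,13],[12,0],[29,13],[39,0]]
[[2,13],[12,2],[13,0],[29,13],[39,0]]
[[2,13],[12,10],[13,0],[29,13],[39,0]]
[[2,13],[12,10],[13,0],[29,13],[39,0]]
[[2,13],[12,12],[16,0],[29,13],[39,0]]
[[2,13],[12,12],[16,0],[29,13],[30,20],[44,0]]
[[2,13],[12,12],[16,0],[29,13],[30,20],[44,0],[46,6],[49,0]]
[[2,13],[12,12],[16,0],[29,13],[30,20],[44,0],[46,6],[49,0]]
[[2,13],[12,12],[16,0],[29,13],[30,20],[44,6],[49,0]]
[[2,13],[12,12],[16,0],[29,13],[30,20],[44,6],[49,0]]
[[2,13],[12,12],[16,0],[29,13],[30,20],[44,6],[47,17],[48,6],[49,0]]
[[2,13],[6,14],[7,13],[12,12],[16,0],[29,13],[30,20],[44,6],[47,17],[48,6],[49,0]]
[[2,13],[6,14],[7,13],[12,12],[16,0],[29,13],[30,20],[44,6],[47,17],[48,6],[49,0]]
[[2,13],[3,15],[22,0],[29,13],[30,20],[44,6],[47,17],[48,6],[49,0]]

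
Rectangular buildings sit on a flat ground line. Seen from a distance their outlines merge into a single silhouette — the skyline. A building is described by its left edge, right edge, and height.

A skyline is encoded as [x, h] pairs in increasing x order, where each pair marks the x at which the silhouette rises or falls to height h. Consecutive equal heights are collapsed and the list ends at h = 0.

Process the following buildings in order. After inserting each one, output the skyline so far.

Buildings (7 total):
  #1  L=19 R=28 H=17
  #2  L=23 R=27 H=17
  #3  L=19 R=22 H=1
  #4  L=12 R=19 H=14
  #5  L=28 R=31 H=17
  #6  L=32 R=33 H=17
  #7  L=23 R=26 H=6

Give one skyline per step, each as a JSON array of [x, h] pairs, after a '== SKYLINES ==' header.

== SKYLINES ==
[[19,17],[28,0]]
[[19,17],[28,0]]
[[19,17],[28,0]]
[[12,14],[19,17],[28,0]]
[[12,14],[19,17],[31,0]]
[[12,14],[19,17],[31,0],[32,17],[33,0]]
[[12,14],[19,17],[31,0],[32,17],[33,0]]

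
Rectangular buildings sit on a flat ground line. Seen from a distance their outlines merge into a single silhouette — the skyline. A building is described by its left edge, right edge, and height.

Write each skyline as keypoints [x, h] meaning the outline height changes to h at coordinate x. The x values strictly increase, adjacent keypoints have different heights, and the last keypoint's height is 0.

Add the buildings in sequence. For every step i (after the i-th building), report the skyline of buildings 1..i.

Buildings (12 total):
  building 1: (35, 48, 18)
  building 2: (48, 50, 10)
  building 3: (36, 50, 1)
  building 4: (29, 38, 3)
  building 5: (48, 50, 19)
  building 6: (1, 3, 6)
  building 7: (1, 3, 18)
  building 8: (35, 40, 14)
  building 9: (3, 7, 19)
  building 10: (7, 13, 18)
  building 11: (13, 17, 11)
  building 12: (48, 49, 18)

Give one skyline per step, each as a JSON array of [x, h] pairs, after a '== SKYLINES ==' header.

== SKYLINES ==
[[35,18],[48,0]]
[[35,18],[48,10],[50,0]]
[[35,18],[48,10],[50,0]]
[[29,3],[35,18],[48,10],[50,0]]
[[29,3],[35,18],[48,19],[50,0]]
[[1,6],[3,0],[29,3],[35,18],[48,19],[50,0]]
[[1,18],[3,0],[29,3],[35,18],[48,19],[50,0]]
[[1,18],[3,0],[29,3],[35,18],[48,19],[50,0]]
[[1,18],[3,19],[7,0],[29,3],[35,18],[48,19],[50,0]]
[[1,18],[3,19],[7,18],[13,0],[29,3],[35,18],[48,19],[50,0]]
[[1,18],[3,19],[7,18],[13,11],[17,0],[29,3],[35,18],[48,19],[50,0]]
[[1,18],[3,19],[7,18],[13,11],[17,0],[29,3],[35,18],[48,19],[50,0]]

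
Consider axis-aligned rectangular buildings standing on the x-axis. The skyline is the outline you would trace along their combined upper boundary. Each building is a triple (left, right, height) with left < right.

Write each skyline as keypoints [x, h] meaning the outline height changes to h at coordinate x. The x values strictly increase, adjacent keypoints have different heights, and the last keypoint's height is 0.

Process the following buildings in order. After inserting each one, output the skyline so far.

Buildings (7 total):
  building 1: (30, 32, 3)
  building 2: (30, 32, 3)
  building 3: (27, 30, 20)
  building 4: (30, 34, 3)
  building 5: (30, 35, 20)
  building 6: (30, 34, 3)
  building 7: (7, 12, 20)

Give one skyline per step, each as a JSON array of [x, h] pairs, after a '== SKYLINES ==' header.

== SKYLINES ==
[[30,3],[32,0]]
[[30,3],[32,0]]
[[27,20],[30,3],[32,0]]
[[27,20],[30,3],[34,0]]
[[27,20],[35,0]]
[[27,20],[35,0]]
[[7,20],[12,0],[27,20],[35,0]]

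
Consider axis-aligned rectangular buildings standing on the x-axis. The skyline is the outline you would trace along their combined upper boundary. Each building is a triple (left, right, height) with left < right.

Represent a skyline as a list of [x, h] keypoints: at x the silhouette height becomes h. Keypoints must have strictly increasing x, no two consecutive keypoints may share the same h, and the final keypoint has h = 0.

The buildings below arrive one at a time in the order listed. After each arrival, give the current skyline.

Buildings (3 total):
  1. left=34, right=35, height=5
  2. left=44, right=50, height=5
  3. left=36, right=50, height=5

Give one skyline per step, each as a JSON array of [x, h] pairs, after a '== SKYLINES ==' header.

== SKYLINES ==
[[34,5],[35,0]]
[[34,5],[35,0],[44,5],[50,0]]
[[34,5],[35,0],[36,5],[50,0]]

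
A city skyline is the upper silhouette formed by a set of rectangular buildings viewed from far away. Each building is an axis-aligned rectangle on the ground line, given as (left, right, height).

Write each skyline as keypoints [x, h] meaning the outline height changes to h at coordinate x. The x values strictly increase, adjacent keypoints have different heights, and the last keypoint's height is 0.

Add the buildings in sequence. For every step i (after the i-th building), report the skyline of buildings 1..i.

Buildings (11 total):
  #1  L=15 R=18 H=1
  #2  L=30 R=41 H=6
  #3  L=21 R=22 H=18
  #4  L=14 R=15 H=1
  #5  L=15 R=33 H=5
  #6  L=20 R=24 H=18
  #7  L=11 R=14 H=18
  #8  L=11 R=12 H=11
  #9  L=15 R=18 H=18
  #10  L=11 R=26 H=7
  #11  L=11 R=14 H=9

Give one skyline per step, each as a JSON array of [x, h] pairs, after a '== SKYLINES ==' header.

== SKYLINES ==
[[15,1],[18,0]]
[[15,1],[18,0],[30,6],[41,0]]
[[15,1],[18,0],[21,18],[22,0],[30,6],[41,0]]
[[14,1],[18,0],[21,18],[22,0],[30,6],[41,0]]
[[14,1],[15,5],[21,18],[22,5],[30,6],[41,0]]
[[14,1],[15,5],[20,18],[24,5],[30,6],[41,0]]
[[11,18],[14,1],[15,5],[20,18],[24,5],[30,6],[41,0]]
[[11,18],[14,1],[15,5],[20,18],[24,5],[30,6],[41,0]]
[[11,18],[14,1],[15,18],[18,5],[20,18],[24,5],[30,6],[41,0]]
[[11,18],[14,7],[15,18],[18,7],[20,18],[24,7],[26,5],[30,6],[41,0]]
[[11,18],[14,7],[15,18],[18,7],[20,18],[24,7],[26,5],[30,6],[41,0]]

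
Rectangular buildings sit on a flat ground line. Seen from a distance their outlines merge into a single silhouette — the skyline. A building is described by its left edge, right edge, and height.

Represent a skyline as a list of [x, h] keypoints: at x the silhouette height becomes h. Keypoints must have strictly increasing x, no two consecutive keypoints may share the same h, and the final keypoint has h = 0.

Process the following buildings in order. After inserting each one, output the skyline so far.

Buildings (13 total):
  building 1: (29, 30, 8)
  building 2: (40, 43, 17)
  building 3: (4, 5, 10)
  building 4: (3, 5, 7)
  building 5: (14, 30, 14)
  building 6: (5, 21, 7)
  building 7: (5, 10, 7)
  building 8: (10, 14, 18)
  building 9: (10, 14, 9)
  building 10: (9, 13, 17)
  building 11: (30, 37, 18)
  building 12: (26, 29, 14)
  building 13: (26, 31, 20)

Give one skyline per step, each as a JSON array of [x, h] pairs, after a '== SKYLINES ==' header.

== SKYLINES ==
[[29,8],[30,0]]
[[29,8],[30,0],[40,17],[43,0]]
[[4,10],[5,0],[29,8],[30,0],[40,17],[43,0]]
[[3,7],[4,10],[5,0],[29,8],[30,0],[40,17],[43,0]]
[[3,7],[4,10],[5,0],[14,14],[30,0],[40,17],[43,0]]
[[3,7],[4,10],[5,7],[14,14],[30,0],[40,17],[43,0]]
[[3,7],[4,10],[5,7],[14,14],[30,0],[40,17],[43,0]]
[[3,7],[4,10],[5,7],[10,18],[14,14],[30,0],[40,17],[43,0]]
[[3,7],[4,10],[5,7],[10,18],[14,14],[30,0],[40,17],[43,0]]
[[3,7],[4,10],[5,7],[9,17],[10,18],[14,14],[30,0],[40,17],[43,0]]
[[3,7],[4,10],[5,7],[9,17],[10,18],[14,14],[30,18],[37,0],[40,17],[43,0]]
[[3,7],[4,10],[5,7],[9,17],[10,18],[14,14],[30,18],[37,0],[40,17],[43,0]]
[[3,7],[4,10],[5,7],[9,17],[10,18],[14,14],[26,20],[31,18],[37,0],[40,17],[43,0]]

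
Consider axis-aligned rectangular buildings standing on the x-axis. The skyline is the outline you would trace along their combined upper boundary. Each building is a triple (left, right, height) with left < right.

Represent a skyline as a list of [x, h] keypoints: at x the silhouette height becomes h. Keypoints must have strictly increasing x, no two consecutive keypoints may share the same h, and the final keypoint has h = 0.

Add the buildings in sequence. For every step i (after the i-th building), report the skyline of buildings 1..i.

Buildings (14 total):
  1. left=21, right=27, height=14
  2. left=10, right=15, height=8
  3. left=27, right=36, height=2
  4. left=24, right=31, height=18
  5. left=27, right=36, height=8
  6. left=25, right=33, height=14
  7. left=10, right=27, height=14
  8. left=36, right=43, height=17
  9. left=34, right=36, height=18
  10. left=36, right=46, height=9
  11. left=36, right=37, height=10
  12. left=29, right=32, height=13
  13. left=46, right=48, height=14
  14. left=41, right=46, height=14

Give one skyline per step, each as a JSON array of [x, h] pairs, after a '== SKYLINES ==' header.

== SKYLINES ==
[[21,14],[27,0]]
[[10,8],[15,0],[21,14],[27,0]]
[[10,8],[15,0],[21,14],[27,2],[36,0]]
[[10,8],[15,0],[21,14],[24,18],[31,2],[36,0]]
[[10,8],[15,0],[21,14],[24,18],[31,8],[36,0]]
[[10,8],[15,0],[21,14],[24,18],[31,14],[33,8],[36,0]]
[[10,14],[24,18],[31,14],[33,8],[36,0]]
[[10,14],[24,18],[31,14],[33,8],[36,17],[43,0]]
[[10,14],[24,18],[31,14],[33,8],[34,18],[36,17],[43,0]]
[[10,14],[24,18],[31,14],[33,8],[34,18],[36,17],[43,9],[46,0]]
[[10,14],[24,18],[31,14],[33,8],[34,18],[36,17],[43,9],[46,0]]
[[10,14],[24,18],[31,14],[33,8],[34,18],[36,17],[43,9],[46,0]]
[[10,14],[24,18],[31,14],[33,8],[34,18],[36,17],[43,9],[46,14],[48,0]]
[[10,14],[24,18],[31,14],[33,8],[34,18],[36,17],[43,14],[48,0]]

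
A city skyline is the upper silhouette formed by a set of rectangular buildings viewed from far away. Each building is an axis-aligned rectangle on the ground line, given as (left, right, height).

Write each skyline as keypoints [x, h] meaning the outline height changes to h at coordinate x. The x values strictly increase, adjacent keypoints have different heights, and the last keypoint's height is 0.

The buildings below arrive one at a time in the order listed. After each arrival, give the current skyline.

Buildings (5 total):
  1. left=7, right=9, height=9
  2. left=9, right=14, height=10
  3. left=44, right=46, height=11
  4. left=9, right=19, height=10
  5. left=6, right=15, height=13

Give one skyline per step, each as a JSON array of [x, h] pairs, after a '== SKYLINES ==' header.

== SKYLINES ==
[[7,9],[9,0]]
[[7,9],[9,10],[14,0]]
[[7,9],[9,10],[14,0],[44,11],[46,0]]
[[7,9],[9,10],[19,0],[44,11],[46,0]]
[[6,13],[15,10],[19,0],[44,11],[46,0]]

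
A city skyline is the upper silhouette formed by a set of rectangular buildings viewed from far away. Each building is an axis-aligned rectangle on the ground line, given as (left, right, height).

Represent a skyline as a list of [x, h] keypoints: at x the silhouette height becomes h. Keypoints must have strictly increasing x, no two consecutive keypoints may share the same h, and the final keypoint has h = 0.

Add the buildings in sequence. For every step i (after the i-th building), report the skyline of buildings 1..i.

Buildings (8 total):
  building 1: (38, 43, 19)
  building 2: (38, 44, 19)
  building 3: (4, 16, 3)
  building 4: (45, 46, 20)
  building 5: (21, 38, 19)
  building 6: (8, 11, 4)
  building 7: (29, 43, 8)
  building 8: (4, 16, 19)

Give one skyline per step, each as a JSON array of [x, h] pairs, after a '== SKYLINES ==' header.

== SKYLINES ==
[[38,19],[43,0]]
[[38,19],[44,0]]
[[4,3],[16,0],[38,19],[44,0]]
[[4,3],[16,0],[38,19],[44,0],[45,20],[46,0]]
[[4,3],[16,0],[21,19],[44,0],[45,20],[46,0]]
[[4,3],[8,4],[11,3],[16,0],[21,19],[44,0],[45,20],[46,0]]
[[4,3],[8,4],[11,3],[16,0],[21,19],[44,0],[45,20],[46,0]]
[[4,19],[16,0],[21,19],[44,0],[45,20],[46,0]]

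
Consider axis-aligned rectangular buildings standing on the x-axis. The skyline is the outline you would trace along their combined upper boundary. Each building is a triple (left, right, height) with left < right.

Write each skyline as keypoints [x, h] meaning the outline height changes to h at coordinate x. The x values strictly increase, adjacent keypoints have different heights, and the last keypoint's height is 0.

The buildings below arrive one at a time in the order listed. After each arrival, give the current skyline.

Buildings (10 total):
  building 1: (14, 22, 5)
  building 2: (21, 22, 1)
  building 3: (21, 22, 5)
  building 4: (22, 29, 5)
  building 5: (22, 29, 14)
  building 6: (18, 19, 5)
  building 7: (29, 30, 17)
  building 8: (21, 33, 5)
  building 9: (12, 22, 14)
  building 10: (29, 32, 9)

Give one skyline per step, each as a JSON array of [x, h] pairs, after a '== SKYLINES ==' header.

== SKYLINES ==
[[14,5],[22,0]]
[[14,5],[22,0]]
[[14,5],[22,0]]
[[14,5],[29,0]]
[[14,5],[22,14],[29,0]]
[[14,5],[22,14],[29,0]]
[[14,5],[22,14],[29,17],[30,0]]
[[14,5],[22,14],[29,17],[30,5],[33,0]]
[[12,14],[29,17],[30,5],[33,0]]
[[12,14],[29,17],[30,9],[32,5],[33,0]]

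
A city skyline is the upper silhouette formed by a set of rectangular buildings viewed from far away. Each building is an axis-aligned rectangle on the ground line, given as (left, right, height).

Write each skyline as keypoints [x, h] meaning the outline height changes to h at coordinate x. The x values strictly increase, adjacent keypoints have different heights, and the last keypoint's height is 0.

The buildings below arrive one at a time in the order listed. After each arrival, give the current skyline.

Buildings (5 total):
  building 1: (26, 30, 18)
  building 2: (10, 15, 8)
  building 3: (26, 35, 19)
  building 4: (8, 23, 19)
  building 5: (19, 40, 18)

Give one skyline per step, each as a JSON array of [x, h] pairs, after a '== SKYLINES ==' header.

== SKYLINES ==
[[26,18],[30,0]]
[[10,8],[15,0],[26,18],[30,0]]
[[10,8],[15,0],[26,19],[35,0]]
[[8,19],[23,0],[26,19],[35,0]]
[[8,19],[23,18],[26,19],[35,18],[40,0]]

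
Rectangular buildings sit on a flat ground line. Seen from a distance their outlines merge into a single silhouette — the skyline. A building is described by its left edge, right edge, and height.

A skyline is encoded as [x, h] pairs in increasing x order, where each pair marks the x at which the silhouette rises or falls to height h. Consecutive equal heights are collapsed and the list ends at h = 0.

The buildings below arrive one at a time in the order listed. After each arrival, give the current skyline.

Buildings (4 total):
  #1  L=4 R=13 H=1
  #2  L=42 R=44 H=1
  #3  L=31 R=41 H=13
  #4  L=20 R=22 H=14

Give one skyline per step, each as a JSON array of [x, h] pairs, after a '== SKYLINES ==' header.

== SKYLINES ==
[[4,1],[13,0]]
[[4,1],[13,0],[42,1],[44,0]]
[[4,1],[13,0],[31,13],[41,0],[42,1],[44,0]]
[[4,1],[13,0],[20,14],[22,0],[31,13],[41,0],[42,1],[44,0]]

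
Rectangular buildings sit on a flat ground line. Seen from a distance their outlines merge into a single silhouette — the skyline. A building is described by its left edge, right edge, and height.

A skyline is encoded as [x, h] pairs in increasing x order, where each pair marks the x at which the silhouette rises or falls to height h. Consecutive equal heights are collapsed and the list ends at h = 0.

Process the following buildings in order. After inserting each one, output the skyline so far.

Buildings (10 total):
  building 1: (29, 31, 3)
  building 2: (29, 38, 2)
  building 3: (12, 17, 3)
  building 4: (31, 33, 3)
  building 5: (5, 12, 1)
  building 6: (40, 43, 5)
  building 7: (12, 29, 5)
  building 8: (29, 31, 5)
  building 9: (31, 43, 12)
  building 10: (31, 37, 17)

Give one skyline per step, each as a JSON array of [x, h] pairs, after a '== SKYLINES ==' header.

== SKYLINES ==
[[29,3],[31,0]]
[[29,3],[31,2],[38,0]]
[[12,3],[17,0],[29,3],[31,2],[38,0]]
[[12,3],[17,0],[29,3],[33,2],[38,0]]
[[5,1],[12,3],[17,0],[29,3],[33,2],[38,0]]
[[5,1],[12,3],[17,0],[29,3],[33,2],[38,0],[40,5],[43,0]]
[[5,1],[12,5],[29,3],[33,2],[38,0],[40,5],[43,0]]
[[5,1],[12,5],[31,3],[33,2],[38,0],[40,5],[43,0]]
[[5,1],[12,5],[31,12],[43,0]]
[[5,1],[12,5],[31,17],[37,12],[43,0]]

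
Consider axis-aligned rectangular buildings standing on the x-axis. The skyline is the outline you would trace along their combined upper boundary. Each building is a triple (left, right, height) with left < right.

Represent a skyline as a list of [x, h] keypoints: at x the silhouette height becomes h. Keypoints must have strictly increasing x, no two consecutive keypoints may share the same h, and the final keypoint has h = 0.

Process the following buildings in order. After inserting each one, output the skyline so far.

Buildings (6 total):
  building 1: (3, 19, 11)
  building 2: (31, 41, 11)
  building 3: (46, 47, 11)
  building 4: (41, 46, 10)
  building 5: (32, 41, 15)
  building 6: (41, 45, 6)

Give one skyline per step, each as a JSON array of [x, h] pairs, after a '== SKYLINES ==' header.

== SKYLINES ==
[[3,11],[19,0]]
[[3,11],[19,0],[31,11],[41,0]]
[[3,11],[19,0],[31,11],[41,0],[46,11],[47,0]]
[[3,11],[19,0],[31,11],[41,10],[46,11],[47,0]]
[[3,11],[19,0],[31,11],[32,15],[41,10],[46,11],[47,0]]
[[3,11],[19,0],[31,11],[32,15],[41,10],[46,11],[47,0]]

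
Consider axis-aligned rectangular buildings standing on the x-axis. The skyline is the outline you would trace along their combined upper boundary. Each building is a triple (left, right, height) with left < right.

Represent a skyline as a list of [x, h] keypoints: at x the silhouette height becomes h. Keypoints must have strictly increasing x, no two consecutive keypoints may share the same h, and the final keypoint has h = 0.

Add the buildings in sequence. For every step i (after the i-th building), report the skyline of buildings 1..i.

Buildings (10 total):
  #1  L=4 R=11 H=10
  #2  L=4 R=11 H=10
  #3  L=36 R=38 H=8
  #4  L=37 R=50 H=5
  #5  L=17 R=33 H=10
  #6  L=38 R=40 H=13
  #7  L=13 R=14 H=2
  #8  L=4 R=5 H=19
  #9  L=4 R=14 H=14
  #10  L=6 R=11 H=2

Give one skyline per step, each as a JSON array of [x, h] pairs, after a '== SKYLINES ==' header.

== SKYLINES ==
[[4,10],[11,0]]
[[4,10],[11,0]]
[[4,10],[11,0],[36,8],[38,0]]
[[4,10],[11,0],[36,8],[38,5],[50,0]]
[[4,10],[11,0],[17,10],[33,0],[36,8],[38,5],[50,0]]
[[4,10],[11,0],[17,10],[33,0],[36,8],[38,13],[40,5],[50,0]]
[[4,10],[11,0],[13,2],[14,0],[17,10],[33,0],[36,8],[38,13],[40,5],[50,0]]
[[4,19],[5,10],[11,0],[13,2],[14,0],[17,10],[33,0],[36,8],[38,13],[40,5],[50,0]]
[[4,19],[5,14],[14,0],[17,10],[33,0],[36,8],[38,13],[40,5],[50,0]]
[[4,19],[5,14],[14,0],[17,10],[33,0],[36,8],[38,13],[40,5],[50,0]]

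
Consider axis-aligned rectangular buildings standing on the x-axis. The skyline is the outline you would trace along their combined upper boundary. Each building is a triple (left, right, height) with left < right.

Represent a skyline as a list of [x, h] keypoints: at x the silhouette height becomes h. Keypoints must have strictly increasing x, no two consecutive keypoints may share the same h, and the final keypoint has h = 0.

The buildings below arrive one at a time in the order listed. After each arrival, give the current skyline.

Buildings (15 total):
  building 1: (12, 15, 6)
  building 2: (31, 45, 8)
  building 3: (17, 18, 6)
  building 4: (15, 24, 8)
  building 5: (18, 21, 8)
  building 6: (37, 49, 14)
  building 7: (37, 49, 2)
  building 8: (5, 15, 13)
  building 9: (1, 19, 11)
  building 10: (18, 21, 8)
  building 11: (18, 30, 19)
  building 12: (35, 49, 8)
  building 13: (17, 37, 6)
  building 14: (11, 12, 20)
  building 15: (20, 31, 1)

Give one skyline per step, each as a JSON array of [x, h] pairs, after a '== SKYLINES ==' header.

== SKYLINES ==
[[12,6],[15,0]]
[[12,6],[15,0],[31,8],[45,0]]
[[12,6],[15,0],[17,6],[18,0],[31,8],[45,0]]
[[12,6],[15,8],[24,0],[31,8],[45,0]]
[[12,6],[15,8],[24,0],[31,8],[45,0]]
[[12,6],[15,8],[24,0],[31,8],[37,14],[49,0]]
[[12,6],[15,8],[24,0],[31,8],[37,14],[49,0]]
[[5,13],[15,8],[24,0],[31,8],[37,14],[49,0]]
[[1,11],[5,13],[15,11],[19,8],[24,0],[31,8],[37,14],[49,0]]
[[1,11],[5,13],[15,11],[19,8],[24,0],[31,8],[37,14],[49,0]]
[[1,11],[5,13],[15,11],[18,19],[30,0],[31,8],[37,14],[49,0]]
[[1,11],[5,13],[15,11],[18,19],[30,0],[31,8],[37,14],[49,0]]
[[1,11],[5,13],[15,11],[18,19],[30,6],[31,8],[37,14],[49,0]]
[[1,11],[5,13],[11,20],[12,13],[15,11],[18,19],[30,6],[31,8],[37,14],[49,0]]
[[1,11],[5,13],[11,20],[12,13],[15,11],[18,19],[30,6],[31,8],[37,14],[49,0]]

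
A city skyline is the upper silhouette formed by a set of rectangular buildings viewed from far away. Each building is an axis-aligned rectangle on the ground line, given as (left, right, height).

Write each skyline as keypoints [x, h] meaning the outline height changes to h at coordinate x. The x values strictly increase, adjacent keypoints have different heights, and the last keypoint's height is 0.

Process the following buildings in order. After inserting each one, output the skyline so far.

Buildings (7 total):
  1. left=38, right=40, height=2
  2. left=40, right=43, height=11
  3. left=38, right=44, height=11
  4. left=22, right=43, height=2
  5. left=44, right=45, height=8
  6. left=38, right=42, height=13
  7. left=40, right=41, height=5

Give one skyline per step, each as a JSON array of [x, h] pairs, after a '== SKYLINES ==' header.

== SKYLINES ==
[[38,2],[40,0]]
[[38,2],[40,11],[43,0]]
[[38,11],[44,0]]
[[22,2],[38,11],[44,0]]
[[22,2],[38,11],[44,8],[45,0]]
[[22,2],[38,13],[42,11],[44,8],[45,0]]
[[22,2],[38,13],[42,11],[44,8],[45,0]]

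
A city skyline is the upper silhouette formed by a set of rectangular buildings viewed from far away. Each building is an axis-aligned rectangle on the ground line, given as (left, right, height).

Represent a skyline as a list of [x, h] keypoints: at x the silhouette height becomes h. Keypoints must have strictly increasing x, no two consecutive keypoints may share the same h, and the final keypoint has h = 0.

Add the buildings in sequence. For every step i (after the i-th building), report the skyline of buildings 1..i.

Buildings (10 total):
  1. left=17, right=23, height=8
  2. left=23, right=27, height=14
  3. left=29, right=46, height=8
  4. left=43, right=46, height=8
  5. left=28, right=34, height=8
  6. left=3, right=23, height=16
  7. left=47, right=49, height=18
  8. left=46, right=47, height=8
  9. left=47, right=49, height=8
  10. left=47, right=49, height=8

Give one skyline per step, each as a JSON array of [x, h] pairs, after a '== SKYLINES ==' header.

== SKYLINES ==
[[17,8],[23,0]]
[[17,8],[23,14],[27,0]]
[[17,8],[23,14],[27,0],[29,8],[46,0]]
[[17,8],[23,14],[27,0],[29,8],[46,0]]
[[17,8],[23,14],[27,0],[28,8],[46,0]]
[[3,16],[23,14],[27,0],[28,8],[46,0]]
[[3,16],[23,14],[27,0],[28,8],[46,0],[47,18],[49,0]]
[[3,16],[23,14],[27,0],[28,8],[47,18],[49,0]]
[[3,16],[23,14],[27,0],[28,8],[47,18],[49,0]]
[[3,16],[23,14],[27,0],[28,8],[47,18],[49,0]]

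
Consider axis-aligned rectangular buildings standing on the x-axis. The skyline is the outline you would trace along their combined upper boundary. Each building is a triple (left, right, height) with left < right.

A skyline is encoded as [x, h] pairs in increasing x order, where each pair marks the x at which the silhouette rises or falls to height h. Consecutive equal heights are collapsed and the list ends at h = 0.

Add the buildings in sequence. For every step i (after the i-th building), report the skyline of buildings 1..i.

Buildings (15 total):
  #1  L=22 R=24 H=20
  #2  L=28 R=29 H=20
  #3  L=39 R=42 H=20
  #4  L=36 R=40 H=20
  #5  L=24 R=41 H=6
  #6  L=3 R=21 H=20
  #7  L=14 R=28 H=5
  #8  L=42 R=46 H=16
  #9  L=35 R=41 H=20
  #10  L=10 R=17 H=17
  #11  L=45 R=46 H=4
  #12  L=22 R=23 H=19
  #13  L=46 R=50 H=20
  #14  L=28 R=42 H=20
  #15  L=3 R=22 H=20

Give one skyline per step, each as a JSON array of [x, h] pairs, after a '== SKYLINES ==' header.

== SKYLINES ==
[[22,20],[24,0]]
[[22,20],[24,0],[28,20],[29,0]]
[[22,20],[24,0],[28,20],[29,0],[39,20],[42,0]]
[[22,20],[24,0],[28,20],[29,0],[36,20],[42,0]]
[[22,20],[24,6],[28,20],[29,6],[36,20],[42,0]]
[[3,20],[21,0],[22,20],[24,6],[28,20],[29,6],[36,20],[42,0]]
[[3,20],[21,5],[22,20],[24,6],[28,20],[29,6],[36,20],[42,0]]
[[3,20],[21,5],[22,20],[24,6],[28,20],[29,6],[36,20],[42,16],[46,0]]
[[3,20],[21,5],[22,20],[24,6],[28,20],[29,6],[35,20],[42,16],[46,0]]
[[3,20],[21,5],[22,20],[24,6],[28,20],[29,6],[35,20],[42,16],[46,0]]
[[3,20],[21,5],[22,20],[24,6],[28,20],[29,6],[35,20],[42,16],[46,0]]
[[3,20],[21,5],[22,20],[24,6],[28,20],[29,6],[35,20],[42,16],[46,0]]
[[3,20],[21,5],[22,20],[24,6],[28,20],[29,6],[35,20],[42,16],[46,20],[50,0]]
[[3,20],[21,5],[22,20],[24,6],[28,20],[42,16],[46,20],[50,0]]
[[3,20],[24,6],[28,20],[42,16],[46,20],[50,0]]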